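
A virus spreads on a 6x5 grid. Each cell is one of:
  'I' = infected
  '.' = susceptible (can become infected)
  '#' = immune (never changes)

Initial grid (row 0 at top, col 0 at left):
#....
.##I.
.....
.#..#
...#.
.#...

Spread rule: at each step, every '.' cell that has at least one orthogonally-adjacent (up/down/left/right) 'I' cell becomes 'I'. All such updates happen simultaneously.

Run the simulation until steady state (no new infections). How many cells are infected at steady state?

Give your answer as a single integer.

Step 0 (initial): 1 infected
Step 1: +3 new -> 4 infected
Step 2: +5 new -> 9 infected
Step 3: +3 new -> 12 infected
Step 4: +2 new -> 14 infected
Step 5: +4 new -> 18 infected
Step 6: +2 new -> 20 infected
Step 7: +2 new -> 22 infected
Step 8: +1 new -> 23 infected
Step 9: +0 new -> 23 infected

Answer: 23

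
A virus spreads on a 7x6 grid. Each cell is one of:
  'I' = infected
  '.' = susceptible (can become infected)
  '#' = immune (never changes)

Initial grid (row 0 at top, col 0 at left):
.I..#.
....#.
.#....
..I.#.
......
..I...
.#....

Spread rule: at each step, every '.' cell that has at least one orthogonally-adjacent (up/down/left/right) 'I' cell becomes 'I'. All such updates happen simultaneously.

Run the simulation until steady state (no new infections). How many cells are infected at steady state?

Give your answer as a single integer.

Step 0 (initial): 3 infected
Step 1: +10 new -> 13 infected
Step 2: +10 new -> 23 infected
Step 3: +8 new -> 31 infected
Step 4: +3 new -> 34 infected
Step 5: +2 new -> 36 infected
Step 6: +1 new -> 37 infected
Step 7: +0 new -> 37 infected

Answer: 37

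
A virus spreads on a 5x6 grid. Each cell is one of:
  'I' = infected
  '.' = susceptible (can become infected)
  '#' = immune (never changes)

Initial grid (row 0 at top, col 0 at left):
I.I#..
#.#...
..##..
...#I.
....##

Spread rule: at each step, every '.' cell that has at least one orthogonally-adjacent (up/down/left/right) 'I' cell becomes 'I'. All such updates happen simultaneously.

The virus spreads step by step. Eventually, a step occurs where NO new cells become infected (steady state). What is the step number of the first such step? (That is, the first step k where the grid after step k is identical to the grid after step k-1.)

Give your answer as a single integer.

Step 0 (initial): 3 infected
Step 1: +3 new -> 6 infected
Step 2: +3 new -> 9 infected
Step 3: +4 new -> 13 infected
Step 4: +3 new -> 16 infected
Step 5: +3 new -> 19 infected
Step 6: +2 new -> 21 infected
Step 7: +1 new -> 22 infected
Step 8: +0 new -> 22 infected

Answer: 8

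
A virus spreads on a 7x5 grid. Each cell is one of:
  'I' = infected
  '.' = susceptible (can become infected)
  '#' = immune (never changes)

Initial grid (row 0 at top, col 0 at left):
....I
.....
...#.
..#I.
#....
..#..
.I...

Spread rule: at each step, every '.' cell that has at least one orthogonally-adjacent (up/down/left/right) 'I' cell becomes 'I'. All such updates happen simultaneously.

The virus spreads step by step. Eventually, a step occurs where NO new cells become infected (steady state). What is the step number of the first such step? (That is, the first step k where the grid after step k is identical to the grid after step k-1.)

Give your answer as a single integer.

Answer: 6

Derivation:
Step 0 (initial): 3 infected
Step 1: +7 new -> 10 infected
Step 2: +9 new -> 19 infected
Step 3: +5 new -> 24 infected
Step 4: +5 new -> 29 infected
Step 5: +2 new -> 31 infected
Step 6: +0 new -> 31 infected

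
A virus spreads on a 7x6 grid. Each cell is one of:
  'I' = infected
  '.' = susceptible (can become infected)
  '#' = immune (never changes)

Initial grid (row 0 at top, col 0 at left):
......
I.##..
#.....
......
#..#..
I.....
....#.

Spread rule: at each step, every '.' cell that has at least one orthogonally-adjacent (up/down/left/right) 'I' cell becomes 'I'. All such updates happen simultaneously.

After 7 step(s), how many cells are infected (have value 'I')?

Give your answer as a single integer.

Answer: 36

Derivation:
Step 0 (initial): 2 infected
Step 1: +4 new -> 6 infected
Step 2: +5 new -> 11 infected
Step 3: +6 new -> 17 infected
Step 4: +6 new -> 23 infected
Step 5: +5 new -> 28 infected
Step 6: +6 new -> 34 infected
Step 7: +2 new -> 36 infected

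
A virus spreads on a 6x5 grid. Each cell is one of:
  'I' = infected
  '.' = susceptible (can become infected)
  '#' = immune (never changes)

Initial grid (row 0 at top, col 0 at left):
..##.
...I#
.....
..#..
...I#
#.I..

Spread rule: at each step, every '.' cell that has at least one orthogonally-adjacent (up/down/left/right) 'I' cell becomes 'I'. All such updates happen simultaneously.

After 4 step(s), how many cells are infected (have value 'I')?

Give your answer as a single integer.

Step 0 (initial): 3 infected
Step 1: +6 new -> 9 infected
Step 2: +6 new -> 15 infected
Step 3: +5 new -> 20 infected
Step 4: +3 new -> 23 infected

Answer: 23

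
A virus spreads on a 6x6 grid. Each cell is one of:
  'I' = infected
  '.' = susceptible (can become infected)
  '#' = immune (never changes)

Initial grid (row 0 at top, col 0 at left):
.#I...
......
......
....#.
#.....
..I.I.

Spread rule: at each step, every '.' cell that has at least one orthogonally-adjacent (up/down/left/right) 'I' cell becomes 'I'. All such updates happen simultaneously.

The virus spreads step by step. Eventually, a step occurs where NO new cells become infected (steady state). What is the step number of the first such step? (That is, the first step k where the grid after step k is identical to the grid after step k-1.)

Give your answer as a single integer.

Answer: 5

Derivation:
Step 0 (initial): 3 infected
Step 1: +7 new -> 10 infected
Step 2: +9 new -> 19 infected
Step 3: +8 new -> 27 infected
Step 4: +6 new -> 33 infected
Step 5: +0 new -> 33 infected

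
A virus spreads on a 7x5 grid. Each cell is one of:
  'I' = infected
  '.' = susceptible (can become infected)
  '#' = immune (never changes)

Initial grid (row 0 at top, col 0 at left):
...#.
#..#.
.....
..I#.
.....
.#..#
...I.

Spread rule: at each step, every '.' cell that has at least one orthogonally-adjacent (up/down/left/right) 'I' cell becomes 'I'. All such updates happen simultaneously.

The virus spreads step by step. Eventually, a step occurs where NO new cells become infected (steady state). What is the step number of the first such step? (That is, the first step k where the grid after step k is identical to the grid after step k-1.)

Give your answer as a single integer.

Step 0 (initial): 2 infected
Step 1: +6 new -> 8 infected
Step 2: +8 new -> 16 infected
Step 3: +7 new -> 23 infected
Step 4: +4 new -> 27 infected
Step 5: +2 new -> 29 infected
Step 6: +0 new -> 29 infected

Answer: 6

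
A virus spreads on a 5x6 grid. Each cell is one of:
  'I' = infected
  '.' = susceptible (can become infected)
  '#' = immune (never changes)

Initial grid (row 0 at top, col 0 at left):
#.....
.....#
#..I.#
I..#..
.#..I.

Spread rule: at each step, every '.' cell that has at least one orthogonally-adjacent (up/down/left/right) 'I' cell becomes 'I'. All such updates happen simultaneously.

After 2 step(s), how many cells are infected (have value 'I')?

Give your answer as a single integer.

Answer: 18

Derivation:
Step 0 (initial): 3 infected
Step 1: +8 new -> 11 infected
Step 2: +7 new -> 18 infected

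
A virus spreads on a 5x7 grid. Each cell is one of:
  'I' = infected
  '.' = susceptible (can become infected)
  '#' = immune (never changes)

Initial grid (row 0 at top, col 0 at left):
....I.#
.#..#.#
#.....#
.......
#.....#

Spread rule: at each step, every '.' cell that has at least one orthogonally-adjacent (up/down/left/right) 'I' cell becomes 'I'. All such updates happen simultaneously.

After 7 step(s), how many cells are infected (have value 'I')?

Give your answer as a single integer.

Answer: 27

Derivation:
Step 0 (initial): 1 infected
Step 1: +2 new -> 3 infected
Step 2: +3 new -> 6 infected
Step 3: +4 new -> 10 infected
Step 4: +5 new -> 15 infected
Step 5: +7 new -> 22 infected
Step 6: +3 new -> 25 infected
Step 7: +2 new -> 27 infected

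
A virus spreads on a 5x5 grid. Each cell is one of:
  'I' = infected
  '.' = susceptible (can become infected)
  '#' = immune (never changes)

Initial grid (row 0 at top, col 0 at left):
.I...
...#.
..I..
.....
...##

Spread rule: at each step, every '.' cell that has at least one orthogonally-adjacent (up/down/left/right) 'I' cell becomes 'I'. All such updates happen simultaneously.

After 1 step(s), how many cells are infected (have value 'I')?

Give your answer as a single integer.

Answer: 9

Derivation:
Step 0 (initial): 2 infected
Step 1: +7 new -> 9 infected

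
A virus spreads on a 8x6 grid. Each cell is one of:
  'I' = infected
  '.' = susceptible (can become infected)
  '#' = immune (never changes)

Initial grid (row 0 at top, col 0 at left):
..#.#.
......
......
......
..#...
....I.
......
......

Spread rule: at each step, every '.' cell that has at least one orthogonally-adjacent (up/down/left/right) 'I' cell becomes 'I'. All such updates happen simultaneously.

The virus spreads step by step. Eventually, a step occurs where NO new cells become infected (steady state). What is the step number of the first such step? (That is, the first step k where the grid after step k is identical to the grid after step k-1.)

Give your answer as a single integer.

Answer: 10

Derivation:
Step 0 (initial): 1 infected
Step 1: +4 new -> 5 infected
Step 2: +7 new -> 12 infected
Step 3: +7 new -> 19 infected
Step 4: +8 new -> 27 infected
Step 5: +7 new -> 34 infected
Step 6: +6 new -> 40 infected
Step 7: +2 new -> 42 infected
Step 8: +2 new -> 44 infected
Step 9: +1 new -> 45 infected
Step 10: +0 new -> 45 infected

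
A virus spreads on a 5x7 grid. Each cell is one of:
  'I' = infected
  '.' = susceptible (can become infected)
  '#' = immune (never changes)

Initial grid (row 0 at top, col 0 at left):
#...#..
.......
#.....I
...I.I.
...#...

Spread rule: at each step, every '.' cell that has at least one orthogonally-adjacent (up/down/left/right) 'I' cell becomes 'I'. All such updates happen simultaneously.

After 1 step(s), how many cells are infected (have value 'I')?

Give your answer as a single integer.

Step 0 (initial): 3 infected
Step 1: +7 new -> 10 infected

Answer: 10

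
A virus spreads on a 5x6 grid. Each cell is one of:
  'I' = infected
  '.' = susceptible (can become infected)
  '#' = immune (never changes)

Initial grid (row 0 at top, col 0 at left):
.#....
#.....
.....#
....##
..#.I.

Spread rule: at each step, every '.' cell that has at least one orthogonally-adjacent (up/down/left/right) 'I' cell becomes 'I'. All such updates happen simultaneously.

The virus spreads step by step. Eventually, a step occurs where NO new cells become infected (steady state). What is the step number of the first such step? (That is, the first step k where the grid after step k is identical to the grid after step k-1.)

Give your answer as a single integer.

Answer: 8

Derivation:
Step 0 (initial): 1 infected
Step 1: +2 new -> 3 infected
Step 2: +1 new -> 4 infected
Step 3: +2 new -> 6 infected
Step 4: +4 new -> 10 infected
Step 5: +6 new -> 16 infected
Step 6: +6 new -> 22 infected
Step 7: +1 new -> 23 infected
Step 8: +0 new -> 23 infected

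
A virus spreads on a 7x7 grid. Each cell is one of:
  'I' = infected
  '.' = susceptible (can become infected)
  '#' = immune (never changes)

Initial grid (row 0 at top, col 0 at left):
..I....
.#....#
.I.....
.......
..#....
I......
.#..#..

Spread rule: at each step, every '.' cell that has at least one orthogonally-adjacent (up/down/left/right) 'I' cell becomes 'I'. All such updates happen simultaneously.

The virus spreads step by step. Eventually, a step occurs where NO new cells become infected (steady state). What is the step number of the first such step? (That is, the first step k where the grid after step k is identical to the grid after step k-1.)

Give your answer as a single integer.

Step 0 (initial): 3 infected
Step 1: +9 new -> 12 infected
Step 2: +9 new -> 21 infected
Step 3: +6 new -> 27 infected
Step 4: +7 new -> 34 infected
Step 5: +4 new -> 38 infected
Step 6: +4 new -> 42 infected
Step 7: +2 new -> 44 infected
Step 8: +0 new -> 44 infected

Answer: 8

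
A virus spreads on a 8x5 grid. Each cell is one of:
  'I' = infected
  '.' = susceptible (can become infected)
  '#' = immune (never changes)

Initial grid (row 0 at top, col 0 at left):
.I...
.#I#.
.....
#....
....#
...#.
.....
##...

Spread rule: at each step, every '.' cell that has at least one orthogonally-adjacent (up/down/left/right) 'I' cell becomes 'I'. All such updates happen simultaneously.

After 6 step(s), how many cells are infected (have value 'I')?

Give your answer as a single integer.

Step 0 (initial): 2 infected
Step 1: +3 new -> 5 infected
Step 2: +5 new -> 10 infected
Step 3: +6 new -> 16 infected
Step 4: +5 new -> 21 infected
Step 5: +3 new -> 24 infected
Step 6: +4 new -> 28 infected

Answer: 28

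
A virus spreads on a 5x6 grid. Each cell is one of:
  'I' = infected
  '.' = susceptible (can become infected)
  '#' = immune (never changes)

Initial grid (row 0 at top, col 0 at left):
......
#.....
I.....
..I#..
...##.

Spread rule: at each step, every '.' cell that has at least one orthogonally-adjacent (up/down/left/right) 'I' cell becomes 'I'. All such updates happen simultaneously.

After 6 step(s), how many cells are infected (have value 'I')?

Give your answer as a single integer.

Step 0 (initial): 2 infected
Step 1: +5 new -> 7 infected
Step 2: +5 new -> 12 infected
Step 3: +4 new -> 16 infected
Step 4: +5 new -> 21 infected
Step 5: +3 new -> 24 infected
Step 6: +2 new -> 26 infected

Answer: 26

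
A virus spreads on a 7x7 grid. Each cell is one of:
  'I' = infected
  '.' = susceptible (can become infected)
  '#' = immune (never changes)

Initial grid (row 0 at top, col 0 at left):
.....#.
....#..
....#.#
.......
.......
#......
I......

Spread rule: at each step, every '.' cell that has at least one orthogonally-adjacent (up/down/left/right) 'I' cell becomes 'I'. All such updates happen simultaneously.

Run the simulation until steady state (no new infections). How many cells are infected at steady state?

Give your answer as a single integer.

Answer: 44

Derivation:
Step 0 (initial): 1 infected
Step 1: +1 new -> 2 infected
Step 2: +2 new -> 4 infected
Step 3: +3 new -> 7 infected
Step 4: +5 new -> 12 infected
Step 5: +6 new -> 18 infected
Step 6: +7 new -> 25 infected
Step 7: +7 new -> 32 infected
Step 8: +5 new -> 37 infected
Step 9: +3 new -> 40 infected
Step 10: +2 new -> 42 infected
Step 11: +1 new -> 43 infected
Step 12: +1 new -> 44 infected
Step 13: +0 new -> 44 infected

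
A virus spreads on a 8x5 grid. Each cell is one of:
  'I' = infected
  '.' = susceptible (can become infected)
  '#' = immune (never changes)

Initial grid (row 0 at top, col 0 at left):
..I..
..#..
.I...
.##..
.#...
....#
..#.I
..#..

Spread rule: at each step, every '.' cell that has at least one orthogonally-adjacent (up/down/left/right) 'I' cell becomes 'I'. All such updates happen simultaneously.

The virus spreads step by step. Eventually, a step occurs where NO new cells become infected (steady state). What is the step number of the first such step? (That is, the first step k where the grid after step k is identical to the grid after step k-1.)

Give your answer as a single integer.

Step 0 (initial): 3 infected
Step 1: +7 new -> 10 infected
Step 2: +8 new -> 18 infected
Step 3: +6 new -> 24 infected
Step 4: +5 new -> 29 infected
Step 5: +2 new -> 31 infected
Step 6: +2 new -> 33 infected
Step 7: +0 new -> 33 infected

Answer: 7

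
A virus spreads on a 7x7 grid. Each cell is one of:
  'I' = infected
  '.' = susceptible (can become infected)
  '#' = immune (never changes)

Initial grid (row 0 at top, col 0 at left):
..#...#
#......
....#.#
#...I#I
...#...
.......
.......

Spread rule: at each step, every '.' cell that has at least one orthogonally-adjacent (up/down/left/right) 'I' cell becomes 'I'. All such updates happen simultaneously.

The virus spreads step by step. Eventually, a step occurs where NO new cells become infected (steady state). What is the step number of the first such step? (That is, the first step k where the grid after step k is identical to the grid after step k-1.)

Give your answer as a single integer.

Answer: 8

Derivation:
Step 0 (initial): 2 infected
Step 1: +3 new -> 5 infected
Step 2: +5 new -> 10 infected
Step 3: +8 new -> 18 infected
Step 4: +8 new -> 26 infected
Step 5: +7 new -> 33 infected
Step 6: +6 new -> 39 infected
Step 7: +2 new -> 41 infected
Step 8: +0 new -> 41 infected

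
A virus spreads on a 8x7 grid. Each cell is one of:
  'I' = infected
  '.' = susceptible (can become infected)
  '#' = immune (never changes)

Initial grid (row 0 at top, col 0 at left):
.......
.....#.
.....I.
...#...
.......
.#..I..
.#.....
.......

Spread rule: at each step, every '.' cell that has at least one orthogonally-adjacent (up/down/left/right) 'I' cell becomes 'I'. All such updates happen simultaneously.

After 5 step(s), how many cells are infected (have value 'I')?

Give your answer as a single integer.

Answer: 45

Derivation:
Step 0 (initial): 2 infected
Step 1: +7 new -> 9 infected
Step 2: +12 new -> 21 infected
Step 3: +10 new -> 31 infected
Step 4: +8 new -> 39 infected
Step 5: +6 new -> 45 infected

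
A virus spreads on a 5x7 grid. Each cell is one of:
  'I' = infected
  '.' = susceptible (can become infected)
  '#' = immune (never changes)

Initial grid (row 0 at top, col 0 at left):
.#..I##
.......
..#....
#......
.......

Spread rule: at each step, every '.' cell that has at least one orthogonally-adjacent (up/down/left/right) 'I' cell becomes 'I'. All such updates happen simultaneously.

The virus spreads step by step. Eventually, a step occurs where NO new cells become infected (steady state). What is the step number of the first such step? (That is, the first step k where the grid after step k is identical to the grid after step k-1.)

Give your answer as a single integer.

Answer: 9

Derivation:
Step 0 (initial): 1 infected
Step 1: +2 new -> 3 infected
Step 2: +4 new -> 7 infected
Step 3: +5 new -> 12 infected
Step 4: +5 new -> 17 infected
Step 5: +6 new -> 23 infected
Step 6: +5 new -> 28 infected
Step 7: +1 new -> 29 infected
Step 8: +1 new -> 30 infected
Step 9: +0 new -> 30 infected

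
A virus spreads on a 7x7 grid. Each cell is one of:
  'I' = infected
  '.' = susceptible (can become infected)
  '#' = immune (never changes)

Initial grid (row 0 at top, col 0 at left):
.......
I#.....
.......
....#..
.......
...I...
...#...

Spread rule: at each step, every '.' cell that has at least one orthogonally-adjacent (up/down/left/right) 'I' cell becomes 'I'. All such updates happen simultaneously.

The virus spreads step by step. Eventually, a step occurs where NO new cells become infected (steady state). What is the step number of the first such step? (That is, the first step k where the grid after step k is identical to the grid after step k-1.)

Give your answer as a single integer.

Answer: 8

Derivation:
Step 0 (initial): 2 infected
Step 1: +5 new -> 7 infected
Step 2: +10 new -> 17 infected
Step 3: +12 new -> 29 infected
Step 4: +8 new -> 37 infected
Step 5: +4 new -> 41 infected
Step 6: +3 new -> 44 infected
Step 7: +2 new -> 46 infected
Step 8: +0 new -> 46 infected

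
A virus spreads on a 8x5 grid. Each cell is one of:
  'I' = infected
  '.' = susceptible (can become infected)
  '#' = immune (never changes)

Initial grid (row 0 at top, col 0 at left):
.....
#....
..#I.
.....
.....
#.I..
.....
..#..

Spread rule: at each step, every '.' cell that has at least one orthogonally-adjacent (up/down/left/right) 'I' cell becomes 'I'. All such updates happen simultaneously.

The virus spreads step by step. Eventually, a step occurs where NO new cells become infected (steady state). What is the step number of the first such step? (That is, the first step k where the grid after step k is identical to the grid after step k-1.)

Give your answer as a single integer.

Answer: 6

Derivation:
Step 0 (initial): 2 infected
Step 1: +7 new -> 9 infected
Step 2: +10 new -> 19 infected
Step 3: +10 new -> 29 infected
Step 4: +5 new -> 34 infected
Step 5: +2 new -> 36 infected
Step 6: +0 new -> 36 infected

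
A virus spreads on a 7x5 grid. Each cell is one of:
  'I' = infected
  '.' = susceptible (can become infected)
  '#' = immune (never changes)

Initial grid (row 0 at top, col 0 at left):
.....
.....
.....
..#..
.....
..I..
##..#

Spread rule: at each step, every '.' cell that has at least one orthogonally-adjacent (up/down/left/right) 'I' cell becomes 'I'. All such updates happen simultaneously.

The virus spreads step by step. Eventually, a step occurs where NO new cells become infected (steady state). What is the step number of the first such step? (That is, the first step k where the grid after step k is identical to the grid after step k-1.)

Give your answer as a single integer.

Answer: 8

Derivation:
Step 0 (initial): 1 infected
Step 1: +4 new -> 5 infected
Step 2: +5 new -> 10 infected
Step 3: +4 new -> 14 infected
Step 4: +4 new -> 18 infected
Step 5: +5 new -> 23 infected
Step 6: +5 new -> 28 infected
Step 7: +3 new -> 31 infected
Step 8: +0 new -> 31 infected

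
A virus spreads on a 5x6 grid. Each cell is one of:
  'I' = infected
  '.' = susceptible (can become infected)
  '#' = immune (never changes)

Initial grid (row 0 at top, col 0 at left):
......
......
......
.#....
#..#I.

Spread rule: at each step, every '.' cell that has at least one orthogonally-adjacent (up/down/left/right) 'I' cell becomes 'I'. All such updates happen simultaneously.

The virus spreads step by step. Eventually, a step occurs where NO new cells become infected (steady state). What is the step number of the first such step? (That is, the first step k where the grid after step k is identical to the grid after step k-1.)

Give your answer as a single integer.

Answer: 9

Derivation:
Step 0 (initial): 1 infected
Step 1: +2 new -> 3 infected
Step 2: +3 new -> 6 infected
Step 3: +4 new -> 10 infected
Step 4: +5 new -> 15 infected
Step 5: +5 new -> 20 infected
Step 6: +3 new -> 23 infected
Step 7: +3 new -> 26 infected
Step 8: +1 new -> 27 infected
Step 9: +0 new -> 27 infected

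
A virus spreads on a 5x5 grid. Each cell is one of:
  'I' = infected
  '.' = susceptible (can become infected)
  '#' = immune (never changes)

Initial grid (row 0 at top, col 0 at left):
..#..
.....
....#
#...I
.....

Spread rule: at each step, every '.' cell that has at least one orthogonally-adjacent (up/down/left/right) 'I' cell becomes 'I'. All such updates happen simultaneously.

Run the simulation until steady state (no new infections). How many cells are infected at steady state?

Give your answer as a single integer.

Answer: 22

Derivation:
Step 0 (initial): 1 infected
Step 1: +2 new -> 3 infected
Step 2: +3 new -> 6 infected
Step 3: +4 new -> 10 infected
Step 4: +5 new -> 15 infected
Step 5: +4 new -> 19 infected
Step 6: +2 new -> 21 infected
Step 7: +1 new -> 22 infected
Step 8: +0 new -> 22 infected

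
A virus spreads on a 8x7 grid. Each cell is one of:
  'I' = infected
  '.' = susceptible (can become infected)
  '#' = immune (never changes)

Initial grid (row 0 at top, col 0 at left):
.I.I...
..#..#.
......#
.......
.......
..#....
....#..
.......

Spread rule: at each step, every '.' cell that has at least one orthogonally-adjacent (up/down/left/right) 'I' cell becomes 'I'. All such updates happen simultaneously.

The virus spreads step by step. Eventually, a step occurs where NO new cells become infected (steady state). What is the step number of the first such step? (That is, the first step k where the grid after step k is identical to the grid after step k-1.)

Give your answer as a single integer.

Answer: 11

Derivation:
Step 0 (initial): 2 infected
Step 1: +5 new -> 7 infected
Step 2: +5 new -> 12 infected
Step 3: +6 new -> 18 infected
Step 4: +7 new -> 25 infected
Step 5: +6 new -> 31 infected
Step 6: +6 new -> 37 infected
Step 7: +6 new -> 43 infected
Step 8: +5 new -> 48 infected
Step 9: +2 new -> 50 infected
Step 10: +1 new -> 51 infected
Step 11: +0 new -> 51 infected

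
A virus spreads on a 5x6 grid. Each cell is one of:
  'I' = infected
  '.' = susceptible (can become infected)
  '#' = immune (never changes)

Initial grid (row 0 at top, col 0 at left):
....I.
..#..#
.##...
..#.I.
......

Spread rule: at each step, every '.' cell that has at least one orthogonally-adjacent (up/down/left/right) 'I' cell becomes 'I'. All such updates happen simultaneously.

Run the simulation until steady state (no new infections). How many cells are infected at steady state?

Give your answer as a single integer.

Answer: 25

Derivation:
Step 0 (initial): 2 infected
Step 1: +7 new -> 9 infected
Step 2: +6 new -> 15 infected
Step 3: +2 new -> 17 infected
Step 4: +3 new -> 20 infected
Step 5: +3 new -> 23 infected
Step 6: +2 new -> 25 infected
Step 7: +0 new -> 25 infected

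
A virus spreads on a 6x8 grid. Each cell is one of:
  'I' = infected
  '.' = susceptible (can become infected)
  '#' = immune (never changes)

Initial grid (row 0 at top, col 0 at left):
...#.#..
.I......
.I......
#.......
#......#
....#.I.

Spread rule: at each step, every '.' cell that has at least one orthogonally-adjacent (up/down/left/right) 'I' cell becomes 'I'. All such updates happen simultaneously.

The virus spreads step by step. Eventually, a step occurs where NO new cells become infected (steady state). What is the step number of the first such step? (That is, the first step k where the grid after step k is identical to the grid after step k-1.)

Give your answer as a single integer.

Step 0 (initial): 3 infected
Step 1: +9 new -> 12 infected
Step 2: +8 new -> 20 infected
Step 3: +9 new -> 29 infected
Step 4: +9 new -> 38 infected
Step 5: +3 new -> 41 infected
Step 6: +1 new -> 42 infected
Step 7: +0 new -> 42 infected

Answer: 7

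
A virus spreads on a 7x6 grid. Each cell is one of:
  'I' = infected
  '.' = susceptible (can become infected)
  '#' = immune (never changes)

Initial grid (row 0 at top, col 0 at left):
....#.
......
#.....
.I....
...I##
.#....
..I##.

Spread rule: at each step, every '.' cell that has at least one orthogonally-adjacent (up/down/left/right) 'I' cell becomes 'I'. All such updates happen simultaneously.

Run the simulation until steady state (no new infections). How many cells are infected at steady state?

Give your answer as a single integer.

Answer: 35

Derivation:
Step 0 (initial): 3 infected
Step 1: +9 new -> 12 infected
Step 2: +7 new -> 19 infected
Step 3: +8 new -> 27 infected
Step 4: +6 new -> 33 infected
Step 5: +1 new -> 34 infected
Step 6: +1 new -> 35 infected
Step 7: +0 new -> 35 infected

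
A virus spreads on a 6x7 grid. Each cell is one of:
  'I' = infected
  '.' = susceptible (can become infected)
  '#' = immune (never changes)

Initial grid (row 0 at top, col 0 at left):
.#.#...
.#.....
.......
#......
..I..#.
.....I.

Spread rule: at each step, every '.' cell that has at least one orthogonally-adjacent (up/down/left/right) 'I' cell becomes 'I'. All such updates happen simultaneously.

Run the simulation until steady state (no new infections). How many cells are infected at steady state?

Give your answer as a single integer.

Step 0 (initial): 2 infected
Step 1: +6 new -> 8 infected
Step 2: +8 new -> 16 infected
Step 3: +6 new -> 22 infected
Step 4: +6 new -> 28 infected
Step 5: +4 new -> 32 infected
Step 6: +4 new -> 36 infected
Step 7: +1 new -> 37 infected
Step 8: +0 new -> 37 infected

Answer: 37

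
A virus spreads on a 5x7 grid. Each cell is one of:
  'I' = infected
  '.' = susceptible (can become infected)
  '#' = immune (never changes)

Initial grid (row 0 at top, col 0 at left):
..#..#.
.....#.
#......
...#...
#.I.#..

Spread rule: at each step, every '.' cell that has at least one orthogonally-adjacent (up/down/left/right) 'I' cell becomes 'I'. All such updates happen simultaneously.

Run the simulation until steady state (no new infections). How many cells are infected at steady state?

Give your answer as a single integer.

Step 0 (initial): 1 infected
Step 1: +3 new -> 4 infected
Step 2: +2 new -> 6 infected
Step 3: +4 new -> 10 infected
Step 4: +3 new -> 13 infected
Step 5: +6 new -> 19 infected
Step 6: +4 new -> 23 infected
Step 7: +3 new -> 26 infected
Step 8: +2 new -> 28 infected
Step 9: +0 new -> 28 infected

Answer: 28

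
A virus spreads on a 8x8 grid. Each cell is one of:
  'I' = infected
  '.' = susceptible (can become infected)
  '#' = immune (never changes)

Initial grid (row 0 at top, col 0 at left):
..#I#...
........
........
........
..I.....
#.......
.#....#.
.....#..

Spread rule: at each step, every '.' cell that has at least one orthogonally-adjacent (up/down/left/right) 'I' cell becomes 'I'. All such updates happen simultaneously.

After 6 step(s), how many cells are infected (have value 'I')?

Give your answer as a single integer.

Step 0 (initial): 2 infected
Step 1: +5 new -> 7 infected
Step 2: +11 new -> 18 infected
Step 3: +10 new -> 28 infected
Step 4: +12 new -> 40 infected
Step 5: +10 new -> 50 infected
Step 6: +5 new -> 55 infected

Answer: 55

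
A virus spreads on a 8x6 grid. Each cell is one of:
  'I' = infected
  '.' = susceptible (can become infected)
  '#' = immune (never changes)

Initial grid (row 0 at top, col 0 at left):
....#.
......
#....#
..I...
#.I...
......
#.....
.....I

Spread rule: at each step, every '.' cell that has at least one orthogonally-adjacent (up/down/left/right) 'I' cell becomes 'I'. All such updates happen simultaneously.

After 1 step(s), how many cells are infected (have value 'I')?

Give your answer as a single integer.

Answer: 11

Derivation:
Step 0 (initial): 3 infected
Step 1: +8 new -> 11 infected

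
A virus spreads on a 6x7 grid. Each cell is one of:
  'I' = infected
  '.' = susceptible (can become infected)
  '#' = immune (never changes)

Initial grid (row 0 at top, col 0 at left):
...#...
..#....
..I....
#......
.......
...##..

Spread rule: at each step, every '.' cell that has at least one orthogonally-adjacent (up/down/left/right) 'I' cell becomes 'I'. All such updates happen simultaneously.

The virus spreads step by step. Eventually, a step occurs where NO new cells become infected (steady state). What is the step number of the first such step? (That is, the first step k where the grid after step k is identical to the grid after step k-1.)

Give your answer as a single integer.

Answer: 8

Derivation:
Step 0 (initial): 1 infected
Step 1: +3 new -> 4 infected
Step 2: +7 new -> 11 infected
Step 3: +8 new -> 19 infected
Step 4: +9 new -> 28 infected
Step 5: +5 new -> 33 infected
Step 6: +3 new -> 36 infected
Step 7: +1 new -> 37 infected
Step 8: +0 new -> 37 infected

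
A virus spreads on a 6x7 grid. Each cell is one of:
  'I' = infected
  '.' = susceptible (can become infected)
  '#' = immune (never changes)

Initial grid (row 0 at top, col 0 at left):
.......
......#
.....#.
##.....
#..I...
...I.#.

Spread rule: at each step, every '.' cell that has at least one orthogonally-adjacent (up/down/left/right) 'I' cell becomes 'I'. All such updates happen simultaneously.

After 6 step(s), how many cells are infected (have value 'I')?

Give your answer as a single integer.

Answer: 34

Derivation:
Step 0 (initial): 2 infected
Step 1: +5 new -> 7 infected
Step 2: +6 new -> 13 infected
Step 3: +6 new -> 19 infected
Step 4: +6 new -> 25 infected
Step 5: +6 new -> 31 infected
Step 6: +3 new -> 34 infected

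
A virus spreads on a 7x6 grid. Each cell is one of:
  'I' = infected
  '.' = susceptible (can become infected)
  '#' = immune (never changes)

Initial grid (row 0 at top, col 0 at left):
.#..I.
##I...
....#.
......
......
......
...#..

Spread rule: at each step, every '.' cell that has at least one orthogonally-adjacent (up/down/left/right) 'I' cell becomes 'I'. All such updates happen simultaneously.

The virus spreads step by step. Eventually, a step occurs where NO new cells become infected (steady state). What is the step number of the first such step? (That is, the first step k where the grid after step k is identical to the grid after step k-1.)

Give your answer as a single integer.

Answer: 8

Derivation:
Step 0 (initial): 2 infected
Step 1: +6 new -> 8 infected
Step 2: +4 new -> 12 infected
Step 3: +5 new -> 17 infected
Step 4: +6 new -> 23 infected
Step 5: +6 new -> 29 infected
Step 6: +4 new -> 33 infected
Step 7: +3 new -> 36 infected
Step 8: +0 new -> 36 infected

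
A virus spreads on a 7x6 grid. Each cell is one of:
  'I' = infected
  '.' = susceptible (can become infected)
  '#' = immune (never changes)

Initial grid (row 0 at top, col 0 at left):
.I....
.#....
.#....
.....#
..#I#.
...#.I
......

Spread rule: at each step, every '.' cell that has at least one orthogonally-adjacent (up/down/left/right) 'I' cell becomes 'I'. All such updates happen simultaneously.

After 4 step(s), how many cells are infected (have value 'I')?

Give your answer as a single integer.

Answer: 29

Derivation:
Step 0 (initial): 3 infected
Step 1: +6 new -> 9 infected
Step 2: +7 new -> 16 infected
Step 3: +7 new -> 23 infected
Step 4: +6 new -> 29 infected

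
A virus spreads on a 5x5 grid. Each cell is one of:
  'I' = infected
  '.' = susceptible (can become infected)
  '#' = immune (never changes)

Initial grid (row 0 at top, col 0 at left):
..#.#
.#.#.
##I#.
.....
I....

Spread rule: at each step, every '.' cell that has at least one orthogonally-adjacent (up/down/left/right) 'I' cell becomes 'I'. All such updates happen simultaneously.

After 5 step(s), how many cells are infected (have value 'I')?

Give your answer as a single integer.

Step 0 (initial): 2 infected
Step 1: +4 new -> 6 infected
Step 2: +3 new -> 9 infected
Step 3: +2 new -> 11 infected
Step 4: +2 new -> 13 infected
Step 5: +1 new -> 14 infected

Answer: 14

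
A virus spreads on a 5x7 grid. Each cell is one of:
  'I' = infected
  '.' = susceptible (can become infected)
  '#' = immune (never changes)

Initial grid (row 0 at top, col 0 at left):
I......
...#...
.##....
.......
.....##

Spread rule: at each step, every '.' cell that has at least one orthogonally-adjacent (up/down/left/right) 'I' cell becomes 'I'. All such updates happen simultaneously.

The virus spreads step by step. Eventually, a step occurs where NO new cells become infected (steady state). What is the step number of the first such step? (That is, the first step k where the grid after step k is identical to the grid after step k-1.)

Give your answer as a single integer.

Answer: 10

Derivation:
Step 0 (initial): 1 infected
Step 1: +2 new -> 3 infected
Step 2: +3 new -> 6 infected
Step 3: +3 new -> 9 infected
Step 4: +3 new -> 12 infected
Step 5: +4 new -> 16 infected
Step 6: +5 new -> 21 infected
Step 7: +5 new -> 26 infected
Step 8: +3 new -> 29 infected
Step 9: +1 new -> 30 infected
Step 10: +0 new -> 30 infected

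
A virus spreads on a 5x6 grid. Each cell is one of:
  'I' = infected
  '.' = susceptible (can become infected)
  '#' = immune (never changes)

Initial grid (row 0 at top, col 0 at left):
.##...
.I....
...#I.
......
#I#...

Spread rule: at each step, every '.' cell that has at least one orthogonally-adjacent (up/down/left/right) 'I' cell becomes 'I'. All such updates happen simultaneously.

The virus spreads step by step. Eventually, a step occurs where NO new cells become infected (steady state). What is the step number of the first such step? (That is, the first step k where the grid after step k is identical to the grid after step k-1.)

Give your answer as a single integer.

Answer: 4

Derivation:
Step 0 (initial): 3 infected
Step 1: +7 new -> 10 infected
Step 2: +11 new -> 21 infected
Step 3: +4 new -> 25 infected
Step 4: +0 new -> 25 infected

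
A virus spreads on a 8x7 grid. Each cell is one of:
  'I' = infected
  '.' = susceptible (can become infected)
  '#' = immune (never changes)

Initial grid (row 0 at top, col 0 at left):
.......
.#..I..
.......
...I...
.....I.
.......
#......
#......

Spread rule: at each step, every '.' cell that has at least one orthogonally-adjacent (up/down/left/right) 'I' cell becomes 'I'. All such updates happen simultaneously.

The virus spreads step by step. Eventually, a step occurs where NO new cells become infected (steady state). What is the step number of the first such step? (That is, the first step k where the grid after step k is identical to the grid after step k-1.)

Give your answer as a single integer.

Step 0 (initial): 3 infected
Step 1: +12 new -> 15 infected
Step 2: +13 new -> 28 infected
Step 3: +11 new -> 39 infected
Step 4: +8 new -> 47 infected
Step 5: +5 new -> 52 infected
Step 6: +1 new -> 53 infected
Step 7: +0 new -> 53 infected

Answer: 7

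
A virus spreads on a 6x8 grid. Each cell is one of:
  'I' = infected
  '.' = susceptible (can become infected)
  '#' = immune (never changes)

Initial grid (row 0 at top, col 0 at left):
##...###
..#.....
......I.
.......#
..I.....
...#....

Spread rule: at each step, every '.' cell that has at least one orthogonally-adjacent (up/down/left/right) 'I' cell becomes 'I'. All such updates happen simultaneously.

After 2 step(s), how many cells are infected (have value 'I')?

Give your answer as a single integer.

Step 0 (initial): 2 infected
Step 1: +8 new -> 10 infected
Step 2: +11 new -> 21 infected

Answer: 21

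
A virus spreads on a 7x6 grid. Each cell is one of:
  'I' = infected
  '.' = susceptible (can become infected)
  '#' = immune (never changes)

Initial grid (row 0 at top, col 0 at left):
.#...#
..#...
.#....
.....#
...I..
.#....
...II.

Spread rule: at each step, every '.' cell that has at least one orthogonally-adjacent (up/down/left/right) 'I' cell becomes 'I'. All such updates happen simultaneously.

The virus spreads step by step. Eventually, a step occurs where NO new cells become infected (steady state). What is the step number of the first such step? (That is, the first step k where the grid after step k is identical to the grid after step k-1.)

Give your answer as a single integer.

Answer: 8

Derivation:
Step 0 (initial): 3 infected
Step 1: +7 new -> 10 infected
Step 2: +8 new -> 18 infected
Step 3: +6 new -> 24 infected
Step 4: +5 new -> 29 infected
Step 5: +4 new -> 33 infected
Step 6: +1 new -> 34 infected
Step 7: +2 new -> 36 infected
Step 8: +0 new -> 36 infected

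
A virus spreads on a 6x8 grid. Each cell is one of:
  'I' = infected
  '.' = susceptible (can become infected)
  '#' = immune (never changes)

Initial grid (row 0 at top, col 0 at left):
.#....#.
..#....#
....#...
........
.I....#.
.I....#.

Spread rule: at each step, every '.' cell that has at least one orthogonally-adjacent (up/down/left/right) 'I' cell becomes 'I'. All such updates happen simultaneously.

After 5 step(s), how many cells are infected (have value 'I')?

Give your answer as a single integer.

Answer: 26

Derivation:
Step 0 (initial): 2 infected
Step 1: +5 new -> 7 infected
Step 2: +5 new -> 12 infected
Step 3: +6 new -> 18 infected
Step 4: +5 new -> 23 infected
Step 5: +3 new -> 26 infected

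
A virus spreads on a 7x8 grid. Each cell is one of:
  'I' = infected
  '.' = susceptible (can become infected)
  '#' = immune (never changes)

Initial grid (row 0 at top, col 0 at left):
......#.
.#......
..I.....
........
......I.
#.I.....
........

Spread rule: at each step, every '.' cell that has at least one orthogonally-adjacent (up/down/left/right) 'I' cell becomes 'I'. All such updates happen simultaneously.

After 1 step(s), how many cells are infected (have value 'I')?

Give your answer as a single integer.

Step 0 (initial): 3 infected
Step 1: +12 new -> 15 infected

Answer: 15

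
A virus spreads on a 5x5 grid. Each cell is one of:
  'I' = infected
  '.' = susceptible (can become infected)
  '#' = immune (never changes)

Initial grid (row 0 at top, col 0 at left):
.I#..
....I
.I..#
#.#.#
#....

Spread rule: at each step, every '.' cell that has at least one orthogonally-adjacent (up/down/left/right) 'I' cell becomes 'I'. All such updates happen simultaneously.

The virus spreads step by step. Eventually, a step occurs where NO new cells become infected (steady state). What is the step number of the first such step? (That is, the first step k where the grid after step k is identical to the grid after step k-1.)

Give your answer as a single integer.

Answer: 6

Derivation:
Step 0 (initial): 3 infected
Step 1: +7 new -> 10 infected
Step 2: +5 new -> 15 infected
Step 3: +2 new -> 17 infected
Step 4: +1 new -> 18 infected
Step 5: +1 new -> 19 infected
Step 6: +0 new -> 19 infected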